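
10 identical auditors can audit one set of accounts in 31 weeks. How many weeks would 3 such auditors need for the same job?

Total work is 10·31 = 310 auditor-weeks.
With 3 auditors: 310/3 weeks.

310/3 weeks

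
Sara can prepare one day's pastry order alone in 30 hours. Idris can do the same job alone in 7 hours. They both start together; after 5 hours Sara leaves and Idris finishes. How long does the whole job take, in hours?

In the first 5 hours the combined rate is 37/210, so 37/42 of the job is done, leaving 5/42.
After Sara leaves the rate is 1/7 per hour; the remaining 5/42 takes 5/6 hours.
Total = 5 + 5/6 = 35/6 hours.

35/6 hours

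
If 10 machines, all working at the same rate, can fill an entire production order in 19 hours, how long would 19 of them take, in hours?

Total work is 10·19 = 190 machine-hours.
With 19 machines: 190/19 = 10 hours.

10 hours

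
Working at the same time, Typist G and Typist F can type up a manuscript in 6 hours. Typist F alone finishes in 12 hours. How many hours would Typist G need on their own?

12 hours

Combined rate is 1/6 per hour.
Known contribution: 1/12 per hour.
So Typist G's rate is 1/6 − 1/12 = 1/12, meaning 12 hours alone.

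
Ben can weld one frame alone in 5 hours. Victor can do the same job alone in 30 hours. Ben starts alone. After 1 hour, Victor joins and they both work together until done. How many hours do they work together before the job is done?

24/7 hours

In the first 1 hour Ben alone does 1/5 of the job, leaving 4/5.
Once everyone is working, combined rate: 1/5 + 1/30 = (6 + 1)/30 = 7/30 per hour.
Remaining 4/5 at 7/30 per hour takes 24/7 hours.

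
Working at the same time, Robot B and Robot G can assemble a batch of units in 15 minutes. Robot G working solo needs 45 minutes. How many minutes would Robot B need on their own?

45/2 minutes

Combined rate is 1/15 per minute.
Known contribution: 1/45 per minute.
So Robot B's rate is 1/15 − 1/45 = 2/45, meaning 45/2 minutes alone.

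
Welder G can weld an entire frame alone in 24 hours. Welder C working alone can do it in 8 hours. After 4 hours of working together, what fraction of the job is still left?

Combined rate: 1/24 + 1/8 = (1 + 3)/24 = 4/24 = 1/6 per hour.
In 4 hours they complete 4·1/6 = 2/3 of the job.
So 1/3 remains.

1/3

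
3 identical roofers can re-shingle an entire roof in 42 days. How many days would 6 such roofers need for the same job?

21 days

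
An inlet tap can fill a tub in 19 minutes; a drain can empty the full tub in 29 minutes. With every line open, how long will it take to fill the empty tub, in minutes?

Net rate = 1/19 − 1/29 = (29 − 19)/551 = 10/551 per minute.
Filling time = 1 ÷ (10/551) = 551/10 minutes.

551/10 minutes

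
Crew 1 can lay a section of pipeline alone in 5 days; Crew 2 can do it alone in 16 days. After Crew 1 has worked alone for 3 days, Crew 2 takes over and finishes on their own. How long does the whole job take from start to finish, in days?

47/5 days

In 3 days Crew 1 does 3/5 of the job, leaving 2/5.
Crew 2 works at 1/16 per day, so finishing takes 2/5 ÷ 1/16 = 32/5 days.
Total time = 3 + 32/5 = 47/5 days.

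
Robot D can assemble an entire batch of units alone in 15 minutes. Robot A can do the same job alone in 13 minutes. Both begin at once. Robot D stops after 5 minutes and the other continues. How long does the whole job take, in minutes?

In the first 5 minutes the combined rate is 28/195, so 28/39 of the job is done, leaving 11/39.
After Robot D leaves the rate is 1/13 per minute; the remaining 11/39 takes 11/3 minutes.
Total = 5 + 11/3 = 26/3 minutes.

26/3 minutes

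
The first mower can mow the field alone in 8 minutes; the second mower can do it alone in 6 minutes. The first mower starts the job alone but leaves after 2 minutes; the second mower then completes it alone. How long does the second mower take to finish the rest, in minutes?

9/2 minutes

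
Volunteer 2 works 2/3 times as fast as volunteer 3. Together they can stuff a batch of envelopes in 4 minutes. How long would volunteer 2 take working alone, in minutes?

10 minutes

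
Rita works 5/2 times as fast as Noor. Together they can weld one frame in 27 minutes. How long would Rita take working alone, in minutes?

Let Noor's rate be r; then Rita's rate is (5/2)r, so together (5/2 + 1)r = (7/2)r = 1/27.
Thus r = 2/189 per minute.
Noor alone: 189/2 minutes; Rita alone: 189/5 minutes.

189/5 minutes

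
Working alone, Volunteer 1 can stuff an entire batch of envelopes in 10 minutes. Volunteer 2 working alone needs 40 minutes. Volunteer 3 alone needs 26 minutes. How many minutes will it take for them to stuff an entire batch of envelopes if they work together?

Combined rate: 1/10 + 1/40 + 1/26 = (52 + 13 + 20)/520 = 85/520 = 17/104 per minute.
Time = 1 ÷ (17/104) = 104/17 minutes.

104/17 minutes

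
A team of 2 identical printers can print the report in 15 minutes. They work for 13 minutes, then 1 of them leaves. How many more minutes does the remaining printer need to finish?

4 minutes

One printer does 1/30 of the job per minute.
After 13 minutes with 2 printers, 13/15 is done (2/15 left).
With 1 printer the rate is 1/30, so the rest takes 2/15 ÷ 1/30 = 4 minutes.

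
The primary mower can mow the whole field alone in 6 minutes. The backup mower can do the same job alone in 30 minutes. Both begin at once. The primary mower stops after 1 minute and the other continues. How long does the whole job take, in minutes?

25 minutes

In the first 1 minute the combined rate is 1/5, so 1/5 of the job is done, leaving 4/5.
After the primary mower leaves the rate is 1/30 per minute; the remaining 4/5 takes 24 minutes.
Total = 1 + 24 = 25 minutes.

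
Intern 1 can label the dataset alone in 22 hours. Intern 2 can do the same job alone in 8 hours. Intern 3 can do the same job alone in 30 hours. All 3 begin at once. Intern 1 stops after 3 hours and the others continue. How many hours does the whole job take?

In the first 3 hours the combined rate is 269/1320, so 269/440 of the job is done, leaving 171/440.
After intern 1 leaves the rate is 19/120 per hour; the remaining 171/440 takes 27/11 hours.
Total = 3 + 27/11 = 60/11 hours.

60/11 hours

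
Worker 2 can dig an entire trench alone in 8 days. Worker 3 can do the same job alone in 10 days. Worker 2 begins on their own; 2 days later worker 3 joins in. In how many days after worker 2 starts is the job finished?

16/3 days

In the first 2 days worker 2 alone does 2/8 = 1/4 of the job, leaving 3/4.
Once everyone is working, combined rate: 1/8 + 1/10 = (5 + 4)/40 = 9/40 per day.
Remaining 3/4 at 9/40 per day takes 10/3 days.
Total from the start = 2 + 10/3 = 16/3 days.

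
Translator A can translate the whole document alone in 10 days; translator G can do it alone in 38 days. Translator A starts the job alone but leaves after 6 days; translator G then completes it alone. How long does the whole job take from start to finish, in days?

106/5 days

In 6 days translator A does 6/10 = 3/5 of the job, leaving 2/5.
Translator G works at 1/38 per day, so finishing takes 2/5 ÷ 1/38 = 76/5 days.
Total time = 6 + 76/5 = 106/5 days.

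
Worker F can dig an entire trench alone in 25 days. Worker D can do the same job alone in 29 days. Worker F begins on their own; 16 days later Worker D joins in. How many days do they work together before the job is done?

29/6 days

In the first 16 days Worker F alone does 16/25 of the job, leaving 9/25.
Once everyone is working, combined rate: 1/25 + 1/29 = (29 + 25)/725 = 54/725 per day.
Remaining 9/25 at 54/725 per day takes 29/6 days.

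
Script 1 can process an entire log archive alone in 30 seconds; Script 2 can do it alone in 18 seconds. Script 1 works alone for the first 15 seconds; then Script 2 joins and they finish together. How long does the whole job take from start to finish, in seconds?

In 15 seconds Script 1 does 15/30 = 1/2 of the job, leaving 1/2.
Script 1 and Script 2 together work at 4/45 per second, so finishing takes 1/2 ÷ 4/45 = 45/8 seconds.
Total time = 15 + 45/8 = 165/8 seconds.

165/8 seconds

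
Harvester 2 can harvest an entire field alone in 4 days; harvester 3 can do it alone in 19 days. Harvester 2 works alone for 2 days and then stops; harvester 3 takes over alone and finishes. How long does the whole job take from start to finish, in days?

23/2 days

In 2 days harvester 2 does 2/4 = 1/2 of the job, leaving 1/2.
Harvester 3 works at 1/19 per day, so finishing takes 1/2 ÷ 1/19 = 19/2 days.
Total time = 2 + 19/2 = 23/2 days.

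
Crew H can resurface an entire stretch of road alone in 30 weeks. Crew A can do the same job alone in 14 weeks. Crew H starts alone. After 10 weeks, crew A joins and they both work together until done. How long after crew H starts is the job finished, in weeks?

180/11 weeks

In the first 10 weeks crew H alone does 10/30 = 1/3 of the job, leaving 2/3.
Once everyone is working, combined rate: 1/30 + 1/14 = (7 + 15)/210 = 22/210 = 11/105 per week.
Remaining 2/3 at 11/105 per week takes 70/11 weeks.
Total from the start = 10 + 70/11 = 180/11 weeks.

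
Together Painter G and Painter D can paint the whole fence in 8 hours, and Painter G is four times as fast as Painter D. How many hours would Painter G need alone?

Let Painter D's rate be r; then Painter G's rate is 4r, so together (4 + 1)r = 5r = 1/8.
Thus r = 1/40 per hour.
Painter D alone: 40 hours; Painter G alone: 10 hours.

10 hours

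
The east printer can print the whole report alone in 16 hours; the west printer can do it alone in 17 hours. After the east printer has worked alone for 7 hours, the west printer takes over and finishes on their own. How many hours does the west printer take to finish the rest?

153/16 hours

In 7 hours the east printer does 7/16 of the job, leaving 9/16.
The west printer works at 1/17 per hour, so finishing takes 9/16 ÷ 1/17 = 153/16 hours.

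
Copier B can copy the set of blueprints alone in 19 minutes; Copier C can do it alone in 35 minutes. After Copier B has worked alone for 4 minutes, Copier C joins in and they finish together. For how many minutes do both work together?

175/18 minutes

In 4 minutes Copier B does 4/19 of the job, leaving 15/19.
Copier B and Copier C together work at 54/665 per minute, so finishing takes 15/19 ÷ 54/665 = 175/18 minutes.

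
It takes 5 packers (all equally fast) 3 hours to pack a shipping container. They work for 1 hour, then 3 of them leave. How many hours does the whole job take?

One packer does 1/15 of the job per hour.
After 1 hour with 5 packers, 1/3 is done (2/3 left).
With 2 packers the rate is 2/15, so the rest takes 2/3 ÷ 2/15 = 5 hours.
Total = 1 + 5 = 6 hours.

6 hours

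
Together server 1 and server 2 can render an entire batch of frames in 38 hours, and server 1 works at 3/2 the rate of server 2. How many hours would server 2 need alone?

Let server 2's rate be r; then server 1's rate is (3/2)r, so together (3/2 + 1)r = (5/2)r = 1/38.
Thus r = 1/95 per hour.
Server 2 alone: 95 hours; server 1 alone: 190/3 hours.

95 hours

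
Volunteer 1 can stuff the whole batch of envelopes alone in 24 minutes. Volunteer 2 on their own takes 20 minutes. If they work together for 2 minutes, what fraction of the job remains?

49/60

Combined rate: 1/24 + 1/20 = (5 + 6)/120 = 11/120 per minute.
In 2 minutes they complete 2·11/120 = 11/60 of the job.
So 49/60 remains.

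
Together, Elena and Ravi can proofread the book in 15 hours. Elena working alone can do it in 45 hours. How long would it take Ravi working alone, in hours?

45/2 hours

Combined rate is 1/15 per hour.
Known contribution: 1/45 per hour.
So Ravi's rate is 1/15 − 1/45 = 2/45, meaning 45/2 hours alone.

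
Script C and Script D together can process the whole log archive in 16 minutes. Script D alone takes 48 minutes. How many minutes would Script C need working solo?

24 minutes

Combined rate is 1/16 per minute.
Known contribution: 1/48 per minute.
So Script C's rate is 1/16 − 1/48 = 1/24, meaning 24 minutes alone.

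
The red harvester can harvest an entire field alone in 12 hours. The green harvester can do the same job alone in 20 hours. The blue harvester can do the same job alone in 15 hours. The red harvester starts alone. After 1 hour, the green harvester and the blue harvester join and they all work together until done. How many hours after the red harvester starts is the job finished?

In the first 1 hour the red harvester alone does 1/12 of the job, leaving 11/12.
Once everyone is working, combined rate: 1/12 + 1/20 + 1/15 = (5 + 3 + 4)/60 = 12/60 = 1/5 per hour.
Remaining 11/12 at 1/5 per hour takes 55/12 hours.
Total from the start = 1 + 55/12 = 67/12 hours.

67/12 hours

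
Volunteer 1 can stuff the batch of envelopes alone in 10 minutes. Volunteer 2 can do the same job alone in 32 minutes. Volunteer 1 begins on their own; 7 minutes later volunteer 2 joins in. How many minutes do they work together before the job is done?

In the first 7 minutes volunteer 1 alone does 7/10 of the job, leaving 3/10.
Once everyone is working, combined rate: 1/10 + 1/32 = (16 + 5)/160 = 21/160 per minute.
Remaining 3/10 at 21/160 per minute takes 16/7 minutes.

16/7 minutes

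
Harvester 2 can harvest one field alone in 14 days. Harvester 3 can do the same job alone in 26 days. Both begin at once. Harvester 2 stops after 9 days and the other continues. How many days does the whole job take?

In the first 9 days the combined rate is 10/91, so 90/91 of the job is done, leaving 1/91.
After Harvester 2 leaves the rate is 1/26 per day; the remaining 1/91 takes 2/7 days.
Total = 9 + 2/7 = 65/7 days.

65/7 days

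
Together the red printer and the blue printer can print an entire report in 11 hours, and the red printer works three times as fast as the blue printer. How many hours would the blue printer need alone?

Let the blue printer's rate be r; then the red printer's rate is 3r, so together (3 + 1)r = 4r = 1/11.
Thus r = 1/44 per hour.
The blue printer alone: 44 hours; the red printer alone: 44/3 hours.

44 hours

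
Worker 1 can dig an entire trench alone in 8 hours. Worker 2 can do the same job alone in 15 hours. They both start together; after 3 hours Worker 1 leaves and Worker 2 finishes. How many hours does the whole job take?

In the first 3 hours the combined rate is 23/120, so 23/40 of the job is done, leaving 17/40.
After Worker 1 leaves the rate is 1/15 per hour; the remaining 17/40 takes 51/8 hours.
Total = 3 + 51/8 = 75/8 hours.

75/8 hours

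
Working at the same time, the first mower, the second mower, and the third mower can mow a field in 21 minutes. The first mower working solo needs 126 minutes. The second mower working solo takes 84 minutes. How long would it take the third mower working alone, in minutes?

Combined rate is 1/21 per minute.
Known contribution: 1/126 + 1/84 = (2 + 3)/252 = 5/252 per minute.
So the third mower's rate is 1/21 − 5/252 = 1/36, meaning 36 minutes alone.

36 minutes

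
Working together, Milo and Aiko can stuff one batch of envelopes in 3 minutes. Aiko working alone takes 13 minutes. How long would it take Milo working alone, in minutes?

Combined rate is 1/3 per minute.
Known contribution: 1/13 per minute.
So Milo's rate is 1/3 − 1/13 = 10/39, meaning 39/10 minutes alone.

39/10 minutes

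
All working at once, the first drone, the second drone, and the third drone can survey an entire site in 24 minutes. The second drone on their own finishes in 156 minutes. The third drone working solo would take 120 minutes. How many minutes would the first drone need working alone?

260/7 minutes

Combined rate is 1/24 per minute.
Known contribution: 1/156 + 1/120 = (10 + 13)/1560 = 23/1560 per minute.
So the first drone's rate is 1/24 − 23/1560 = 7/260, meaning 260/7 minutes alone.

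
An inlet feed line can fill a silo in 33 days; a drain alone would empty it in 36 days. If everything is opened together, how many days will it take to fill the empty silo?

Net rate = 1/33 − 1/36 = (12 − 11)/396 = 1/396 per day.
Filling time = 1 ÷ (1/396) = 396 days.

396 days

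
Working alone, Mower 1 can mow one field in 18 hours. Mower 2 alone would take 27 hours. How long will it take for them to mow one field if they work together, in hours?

54/5 hours

Combined rate: 1/18 + 1/27 = (3 + 2)/54 = 5/54 per hour.
Time = 1 ÷ (5/54) = 54/5 hours.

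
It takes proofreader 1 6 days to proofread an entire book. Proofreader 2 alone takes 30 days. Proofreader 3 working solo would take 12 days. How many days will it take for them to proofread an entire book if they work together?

60/17 days

Combined rate: 1/6 + 1/30 + 1/12 = (10 + 2 + 5)/60 = 17/60 per day.
Time = 1 ÷ (17/60) = 60/17 days.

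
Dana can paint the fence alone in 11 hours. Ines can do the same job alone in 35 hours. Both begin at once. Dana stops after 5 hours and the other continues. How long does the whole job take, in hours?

In the first 5 hours the combined rate is 46/385, so 46/77 of the job is done, leaving 31/77.
After Dana leaves the rate is 1/35 per hour; the remaining 31/77 takes 155/11 hours.
Total = 5 + 155/11 = 210/11 hours.

210/11 hours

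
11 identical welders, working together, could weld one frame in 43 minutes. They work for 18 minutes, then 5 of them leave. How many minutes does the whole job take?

383/6 minutes

One welder does 1/473 of the job per minute.
After 18 minutes with 11 welders, 18/43 is done (25/43 left).
With 6 welders the rate is 6/473, so the rest takes 25/43 ÷ 6/473 = 275/6 minutes.
Total = 18 + 275/6 = 383/6 minutes.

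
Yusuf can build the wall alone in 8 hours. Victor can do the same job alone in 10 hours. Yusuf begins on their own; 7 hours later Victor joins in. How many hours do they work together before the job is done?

In the first 7 hours Yusuf alone does 7/8 of the job, leaving 1/8.
Once everyone is working, combined rate: 1/8 + 1/10 = (5 + 4)/40 = 9/40 per hour.
Remaining 1/8 at 9/40 per hour takes 5/9 hours.

5/9 hours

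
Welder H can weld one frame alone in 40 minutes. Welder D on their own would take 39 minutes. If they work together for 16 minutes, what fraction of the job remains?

Combined rate: 1/40 + 1/39 = (39 + 40)/1560 = 79/1560 per minute.
In 16 minutes they complete 16·79/1560 = 158/195 of the job.
So 37/195 remains.

37/195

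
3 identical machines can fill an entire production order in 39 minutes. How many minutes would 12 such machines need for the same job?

Total work is 3·39 = 117 machine-minutes.
With 12 machines: 117/12 = 39/4 minutes.

39/4 minutes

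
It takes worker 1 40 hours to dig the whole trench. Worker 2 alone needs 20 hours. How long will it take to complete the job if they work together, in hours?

40/3 hours

Combined rate: 1/40 + 1/20 = (1 + 2)/40 = 3/40 per hour.
Time = 1 ÷ (3/40) = 40/3 hours.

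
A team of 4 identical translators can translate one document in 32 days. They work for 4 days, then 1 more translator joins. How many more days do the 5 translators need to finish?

112/5 days

One translator does 1/128 of the job per day.
After 4 days with 4 translators, 1/8 is done (7/8 left).
With 5 translators the rate is 5/128, so the rest takes 7/8 ÷ 5/128 = 112/5 days.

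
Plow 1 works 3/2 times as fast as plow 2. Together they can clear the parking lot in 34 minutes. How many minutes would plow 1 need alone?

Let plow 2's rate be r; then plow 1's rate is (3/2)r, so together (3/2 + 1)r = (5/2)r = 1/34.
Thus r = 1/85 per minute.
Plow 2 alone: 85 minutes; plow 1 alone: 170/3 minutes.

170/3 minutes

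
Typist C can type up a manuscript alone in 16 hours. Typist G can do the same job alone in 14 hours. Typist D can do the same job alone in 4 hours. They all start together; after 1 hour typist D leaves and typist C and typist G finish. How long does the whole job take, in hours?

In the first 1 hour the combined rate is 43/112, so 43/112 of the job is done, leaving 69/112.
After typist D leaves the rate is 15/112 per hour; the remaining 69/112 takes 23/5 hours.
Total = 1 + 23/5 = 28/5 hours.

28/5 hours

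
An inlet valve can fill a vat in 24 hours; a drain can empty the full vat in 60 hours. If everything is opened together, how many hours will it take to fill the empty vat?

Net rate = 1/24 − 1/60 = (5 − 2)/120 = 3/120 = 1/40 per hour.
Filling time = 1 ÷ (1/40) = 40 hours.

40 hours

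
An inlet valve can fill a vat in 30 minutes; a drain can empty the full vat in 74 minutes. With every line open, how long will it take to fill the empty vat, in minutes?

Net rate = 1/30 − 1/74 = (37 − 15)/1110 = 22/1110 = 11/555 per minute.
Filling time = 1 ÷ (11/555) = 555/11 minutes.

555/11 minutes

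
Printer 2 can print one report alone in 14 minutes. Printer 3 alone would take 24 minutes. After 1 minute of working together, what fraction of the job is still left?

149/168

Combined rate: 1/14 + 1/24 = (12 + 7)/168 = 19/168 per minute.
In 1 minute they complete 1·19/168 = 19/168 of the job.
So 149/168 remains.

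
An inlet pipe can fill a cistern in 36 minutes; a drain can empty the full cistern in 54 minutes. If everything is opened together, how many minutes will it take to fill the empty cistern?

108 minutes

Net rate = 1/36 − 1/54 = (3 − 2)/108 = 1/108 per minute.
Filling time = 1 ÷ (1/108) = 108 minutes.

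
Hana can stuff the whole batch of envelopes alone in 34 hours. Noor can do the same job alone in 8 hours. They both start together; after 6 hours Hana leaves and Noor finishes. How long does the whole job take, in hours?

112/17 hours

In the first 6 hours the combined rate is 21/136, so 63/68 of the job is done, leaving 5/68.
After Hana leaves the rate is 1/8 per hour; the remaining 5/68 takes 10/17 hours.
Total = 6 + 10/17 = 112/17 hours.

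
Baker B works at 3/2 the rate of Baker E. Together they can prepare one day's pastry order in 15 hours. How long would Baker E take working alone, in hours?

75/2 hours

Let Baker E's rate be r; then Baker B's rate is (3/2)r, so together (3/2 + 1)r = (5/2)r = 1/15.
Thus r = 2/75 per hour.
Baker E alone: 75/2 hours; Baker B alone: 25 hours.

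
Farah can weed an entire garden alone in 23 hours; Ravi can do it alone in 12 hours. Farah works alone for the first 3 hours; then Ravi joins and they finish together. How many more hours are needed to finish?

48/7 hours

In 3 hours Farah does 3/23 of the job, leaving 20/23.
Farah and Ravi together work at 35/276 per hour, so finishing takes 20/23 ÷ 35/276 = 48/7 hours.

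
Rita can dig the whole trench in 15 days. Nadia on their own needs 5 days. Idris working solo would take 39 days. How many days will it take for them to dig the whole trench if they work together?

Combined rate: 1/15 + 1/5 + 1/39 = (13 + 39 + 5)/195 = 57/195 = 19/65 per day.
Time = 1 ÷ (19/65) = 65/19 days.

65/19 days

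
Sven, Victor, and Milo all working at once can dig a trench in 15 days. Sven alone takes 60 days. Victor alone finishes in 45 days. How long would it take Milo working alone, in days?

Combined rate is 1/15 per day.
Known contribution: 1/60 + 1/45 = (3 + 4)/180 = 7/180 per day.
So Milo's rate is 1/15 − 7/180 = 1/36, meaning 36 days alone.

36 days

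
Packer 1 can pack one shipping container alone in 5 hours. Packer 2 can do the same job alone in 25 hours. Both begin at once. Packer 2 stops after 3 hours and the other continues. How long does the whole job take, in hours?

In the first 3 hours the combined rate is 6/25, so 18/25 of the job is done, leaving 7/25.
After packer 2 leaves the rate is 1/5 per hour; the remaining 7/25 takes 7/5 hours.
Total = 3 + 7/5 = 22/5 hours.

22/5 hours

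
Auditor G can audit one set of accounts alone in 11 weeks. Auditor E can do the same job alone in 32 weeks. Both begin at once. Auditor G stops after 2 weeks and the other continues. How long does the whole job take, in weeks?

In the first 2 weeks the combined rate is 43/352, so 43/176 of the job is done, leaving 133/176.
After Auditor G leaves the rate is 1/32 per week; the remaining 133/176 takes 266/11 weeks.
Total = 2 + 266/11 = 288/11 weeks.

288/11 weeks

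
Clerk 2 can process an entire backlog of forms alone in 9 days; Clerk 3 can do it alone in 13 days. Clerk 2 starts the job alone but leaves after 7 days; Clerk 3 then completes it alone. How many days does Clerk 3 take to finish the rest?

In 7 days Clerk 2 does 7/9 of the job, leaving 2/9.
Clerk 3 works at 1/13 per day, so finishing takes 2/9 ÷ 1/13 = 26/9 days.

26/9 days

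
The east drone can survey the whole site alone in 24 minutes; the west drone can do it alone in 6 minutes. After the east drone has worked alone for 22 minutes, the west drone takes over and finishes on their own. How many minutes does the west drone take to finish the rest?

1/2 minutes

In 22 minutes the east drone does 22/24 = 11/12 of the job, leaving 1/12.
The west drone works at 1/6 per minute, so finishing takes 1/12 ÷ 1/6 = 1/2 minutes.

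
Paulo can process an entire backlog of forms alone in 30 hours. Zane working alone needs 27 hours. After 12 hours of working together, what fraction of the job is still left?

7/45

Combined rate: 1/30 + 1/27 = (9 + 10)/270 = 19/270 per hour.
In 12 hours they complete 12·19/270 = 38/45 of the job.
So 7/45 remains.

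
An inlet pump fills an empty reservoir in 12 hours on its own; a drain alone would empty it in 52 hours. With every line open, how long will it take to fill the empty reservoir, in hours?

78/5 hours

Net rate = 1/12 − 1/52 = (13 − 3)/156 = 10/156 = 5/78 per hour.
Filling time = 1 ÷ (5/78) = 78/5 hours.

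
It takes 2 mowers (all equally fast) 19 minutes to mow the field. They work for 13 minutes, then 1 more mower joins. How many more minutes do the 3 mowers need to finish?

4 minutes

One mower does 1/38 of the job per minute.
After 13 minutes with 2 mowers, 13/19 is done (6/19 left).
With 3 mowers the rate is 3/38, so the rest takes 6/19 ÷ 3/38 = 4 minutes.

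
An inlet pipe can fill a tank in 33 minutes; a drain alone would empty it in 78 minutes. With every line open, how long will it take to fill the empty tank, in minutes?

Net rate = 1/33 − 1/78 = (26 − 11)/858 = 15/858 = 5/286 per minute.
Filling time = 1 ÷ (5/286) = 286/5 minutes.

286/5 minutes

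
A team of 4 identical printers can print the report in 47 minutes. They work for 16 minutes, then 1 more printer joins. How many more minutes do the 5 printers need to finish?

124/5 minutes

One printer does 1/188 of the job per minute.
After 16 minutes with 4 printers, 16/47 is done (31/47 left).
With 5 printers the rate is 5/188, so the rest takes 31/47 ÷ 5/188 = 124/5 minutes.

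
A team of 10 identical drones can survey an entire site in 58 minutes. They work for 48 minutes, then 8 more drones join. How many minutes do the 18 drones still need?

One drone does 1/580 of the job per minute.
After 48 minutes with 10 drones, 24/29 is done (5/29 left).
With 18 drones the rate is 18/580 = 9/290, so the rest takes 5/29 ÷ 9/290 = 50/9 minutes.

50/9 minutes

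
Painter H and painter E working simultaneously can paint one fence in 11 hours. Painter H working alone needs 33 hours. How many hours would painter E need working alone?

33/2 hours

Combined rate is 1/11 per hour.
Known contribution: 1/33 per hour.
So painter E's rate is 1/11 − 1/33 = 2/33, meaning 33/2 hours alone.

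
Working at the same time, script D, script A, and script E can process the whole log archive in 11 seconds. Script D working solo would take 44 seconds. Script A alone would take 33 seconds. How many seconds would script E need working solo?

Combined rate is 1/11 per second.
Known contribution: 1/44 + 1/33 = (3 + 4)/132 = 7/132 per second.
So script E's rate is 1/11 − 7/132 = 5/132, meaning 132/5 seconds alone.

132/5 seconds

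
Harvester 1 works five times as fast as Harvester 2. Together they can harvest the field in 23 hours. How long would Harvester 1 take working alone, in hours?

138/5 hours

Let Harvester 2's rate be r; then Harvester 1's rate is 5r, so together (5 + 1)r = 6r = 1/23.
Thus r = 1/138 per hour.
Harvester 2 alone: 138 hours; Harvester 1 alone: 138/5 hours.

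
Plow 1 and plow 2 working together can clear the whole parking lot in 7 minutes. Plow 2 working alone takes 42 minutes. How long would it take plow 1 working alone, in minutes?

42/5 minutes

Combined rate is 1/7 per minute.
Known contribution: 1/42 per minute.
So plow 1's rate is 1/7 − 1/42 = 5/42, meaning 42/5 minutes alone.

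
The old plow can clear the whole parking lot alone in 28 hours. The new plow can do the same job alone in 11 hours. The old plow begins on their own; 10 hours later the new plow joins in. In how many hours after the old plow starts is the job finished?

In the first 10 hours the old plow alone does 10/28 = 5/14 of the job, leaving 9/14.
Once everyone is working, combined rate: 1/28 + 1/11 = (11 + 28)/308 = 39/308 per hour.
Remaining 9/14 at 39/308 per hour takes 66/13 hours.
Total from the start = 10 + 66/13 = 196/13 hours.

196/13 hours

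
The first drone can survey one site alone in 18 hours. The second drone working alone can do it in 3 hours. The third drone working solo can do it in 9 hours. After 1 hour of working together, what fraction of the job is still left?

Combined rate: 1/18 + 1/3 + 1/9 = (1 + 6 + 2)/18 = 9/18 = 1/2 per hour.
In 1 hour they complete 1·1/2 = 1/2 of the job.
So 1/2 remains.

1/2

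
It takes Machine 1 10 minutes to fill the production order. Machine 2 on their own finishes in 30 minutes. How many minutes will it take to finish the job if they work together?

Combined rate: 1/10 + 1/30 = (3 + 1)/30 = 4/30 = 2/15 per minute.
Time = 1 ÷ (2/15) = 15/2 minutes.

15/2 minutes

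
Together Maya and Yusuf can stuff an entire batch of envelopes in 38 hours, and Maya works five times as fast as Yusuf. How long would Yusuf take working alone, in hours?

228 hours

Let Yusuf's rate be r; then Maya's rate is 5r, so together (5 + 1)r = 6r = 1/38.
Thus r = 1/228 per hour.
Yusuf alone: 228 hours; Maya alone: 228/5 hours.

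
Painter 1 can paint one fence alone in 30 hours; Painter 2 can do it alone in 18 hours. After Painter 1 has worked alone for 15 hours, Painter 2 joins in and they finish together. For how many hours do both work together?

45/8 hours

In 15 hours Painter 1 does 15/30 = 1/2 of the job, leaving 1/2.
Painter 1 and Painter 2 together work at 4/45 per hour, so finishing takes 1/2 ÷ 4/45 = 45/8 hours.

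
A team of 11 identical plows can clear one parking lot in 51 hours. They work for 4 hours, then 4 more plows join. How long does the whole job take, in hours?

One plow does 1/561 of the job per hour.
After 4 hours with 11 plows, 4/51 is done (47/51 left).
With 15 plows the rate is 15/561 = 5/187, so the rest takes 47/51 ÷ 5/187 = 517/15 hours.
Total = 4 + 517/15 = 577/15 hours.

577/15 hours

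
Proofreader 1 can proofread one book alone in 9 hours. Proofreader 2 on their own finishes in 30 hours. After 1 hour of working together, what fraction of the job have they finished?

13/90

Combined rate: 1/9 + 1/30 = (10 + 3)/90 = 13/90 per hour.
In 1 hour they complete 1·13/90 = 13/90 of the job.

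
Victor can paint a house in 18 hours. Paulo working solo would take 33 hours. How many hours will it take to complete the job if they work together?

Combined rate: 1/18 + 1/33 = (11 + 6)/198 = 17/198 per hour.
Time = 1 ÷ (17/198) = 198/17 hours.

198/17 hours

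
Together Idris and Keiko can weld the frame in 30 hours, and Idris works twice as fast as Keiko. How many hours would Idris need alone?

Let Keiko's rate be r; then Idris's rate is 2r, so together (2 + 1)r = 3r = 1/30.
Thus r = 1/90 per hour.
Keiko alone: 90 hours; Idris alone: 45 hours.

45 hours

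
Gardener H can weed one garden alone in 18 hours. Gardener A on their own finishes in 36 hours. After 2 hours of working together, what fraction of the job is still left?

Combined rate: 1/18 + 1/36 = (2 + 1)/36 = 3/36 = 1/12 per hour.
In 2 hours they complete 2·1/12 = 1/6 of the job.
So 5/6 remains.

5/6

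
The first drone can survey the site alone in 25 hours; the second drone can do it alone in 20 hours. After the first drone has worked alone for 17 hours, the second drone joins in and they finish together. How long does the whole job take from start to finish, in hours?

185/9 hours

In 17 hours the first drone does 17/25 of the job, leaving 8/25.
The first drone and the second drone together work at 9/100 per hour, so finishing takes 8/25 ÷ 9/100 = 32/9 hours.
Total time = 17 + 32/9 = 185/9 hours.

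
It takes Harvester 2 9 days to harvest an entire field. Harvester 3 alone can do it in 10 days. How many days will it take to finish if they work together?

With two workers the combined time is the product over the sum: 9·10/(9+10) = 90/19 days.

90/19 days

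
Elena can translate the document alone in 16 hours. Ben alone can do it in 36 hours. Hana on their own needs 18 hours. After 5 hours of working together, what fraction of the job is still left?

13/48

Combined rate: 1/16 + 1/36 + 1/18 = (9 + 4 + 8)/144 = 21/144 = 7/48 per hour.
In 5 hours they complete 5·7/48 = 35/48 of the job.
So 13/48 remains.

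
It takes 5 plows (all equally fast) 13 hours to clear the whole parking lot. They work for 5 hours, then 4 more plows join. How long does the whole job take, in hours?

One plow does 1/65 of the job per hour.
After 5 hours with 5 plows, 5/13 is done (8/13 left).
With 9 plows the rate is 9/65, so the rest takes 8/13 ÷ 9/65 = 40/9 hours.
Total = 5 + 40/9 = 85/9 hours.

85/9 hours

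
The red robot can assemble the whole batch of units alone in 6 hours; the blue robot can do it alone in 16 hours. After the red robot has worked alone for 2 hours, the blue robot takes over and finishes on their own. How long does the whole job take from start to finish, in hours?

38/3 hours

In 2 hours the red robot does 2/6 = 1/3 of the job, leaving 2/3.
The blue robot works at 1/16 per hour, so finishing takes 2/3 ÷ 1/16 = 32/3 hours.
Total time = 2 + 32/3 = 38/3 hours.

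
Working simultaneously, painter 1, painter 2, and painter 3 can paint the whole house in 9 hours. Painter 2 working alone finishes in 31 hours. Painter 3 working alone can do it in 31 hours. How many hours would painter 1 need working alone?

279/13 hours

Combined rate is 1/9 per hour.
Known contribution: 1/31 + 1/31 = (1 + 1)/31 = 2/31 per hour.
So painter 1's rate is 1/9 − 2/31 = 13/279, meaning 279/13 hours alone.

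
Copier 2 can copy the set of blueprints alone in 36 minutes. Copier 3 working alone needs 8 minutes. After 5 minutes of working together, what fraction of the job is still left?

17/72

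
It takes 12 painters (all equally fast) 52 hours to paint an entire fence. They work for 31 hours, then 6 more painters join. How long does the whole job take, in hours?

One painter does 1/624 of the job per hour.
After 31 hours with 12 painters, 31/52 is done (21/52 left).
With 18 painters the rate is 18/624 = 3/104, so the rest takes 21/52 ÷ 3/104 = 14 hours.
Total = 31 + 14 = 45 hours.

45 hours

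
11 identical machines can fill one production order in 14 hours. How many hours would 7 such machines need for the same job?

Total work is 11·14 = 154 machine-hours.
With 7 machines: 154/7 = 22 hours.

22 hours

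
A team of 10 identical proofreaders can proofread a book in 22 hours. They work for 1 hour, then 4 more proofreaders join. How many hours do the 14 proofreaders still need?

15 hours

One proofreader does 1/220 of the job per hour.
After 1 hour with 10 proofreaders, 1/22 is done (21/22 left).
With 14 proofreaders the rate is 14/220 = 7/110, so the rest takes 21/22 ÷ 7/110 = 15 hours.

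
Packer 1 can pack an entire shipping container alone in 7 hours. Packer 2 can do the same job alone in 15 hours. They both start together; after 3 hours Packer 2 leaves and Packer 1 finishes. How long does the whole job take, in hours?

28/5 hours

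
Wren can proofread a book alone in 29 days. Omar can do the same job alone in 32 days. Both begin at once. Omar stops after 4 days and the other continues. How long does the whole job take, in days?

203/8 days

In the first 4 days the combined rate is 61/928, so 61/232 of the job is done, leaving 171/232.
After Omar leaves the rate is 1/29 per day; the remaining 171/232 takes 171/8 days.
Total = 4 + 171/8 = 203/8 days.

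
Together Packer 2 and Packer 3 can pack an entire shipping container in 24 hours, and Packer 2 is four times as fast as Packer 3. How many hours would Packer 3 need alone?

Let Packer 3's rate be r; then Packer 2's rate is 4r, so together (4 + 1)r = 5r = 1/24.
Thus r = 1/120 per hour.
Packer 3 alone: 120 hours; Packer 2 alone: 30 hours.

120 hours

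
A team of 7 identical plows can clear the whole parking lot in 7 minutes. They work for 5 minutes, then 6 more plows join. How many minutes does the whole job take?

One plow does 1/49 of the job per minute.
After 5 minutes with 7 plows, 5/7 is done (2/7 left).
With 13 plows the rate is 13/49, so the rest takes 2/7 ÷ 13/49 = 14/13 minutes.
Total = 5 + 14/13 = 79/13 minutes.

79/13 minutes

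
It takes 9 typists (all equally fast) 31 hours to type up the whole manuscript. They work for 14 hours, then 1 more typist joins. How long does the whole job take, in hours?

293/10 hours

One typist does 1/279 of the job per hour.
After 14 hours with 9 typists, 14/31 is done (17/31 left).
With 10 typists the rate is 10/279, so the rest takes 17/31 ÷ 10/279 = 153/10 hours.
Total = 14 + 153/10 = 293/10 hours.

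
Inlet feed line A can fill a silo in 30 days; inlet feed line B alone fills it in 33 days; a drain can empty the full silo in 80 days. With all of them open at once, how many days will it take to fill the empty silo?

176/9 days

Net rate = 1/30 + 1/33 − 1/80 = (88 + 80 − 33)/2640 = 135/2640 = 9/176 per day.
Filling time = 1 ÷ (9/176) = 176/9 days.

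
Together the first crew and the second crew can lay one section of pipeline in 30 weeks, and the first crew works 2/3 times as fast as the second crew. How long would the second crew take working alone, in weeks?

50 weeks

Let the second crew's rate be r; then the first crew's rate is (2/3)r, so together (2/3 + 1)r = (5/3)r = 1/30.
Thus r = 1/50 per week.
The second crew alone: 50 weeks; the first crew alone: 75 weeks.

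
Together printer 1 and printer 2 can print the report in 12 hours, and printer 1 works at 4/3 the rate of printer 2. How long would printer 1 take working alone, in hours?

21 hours

Let printer 2's rate be r; then printer 1's rate is (4/3)r, so together (4/3 + 1)r = (7/3)r = 1/12.
Thus r = 1/28 per hour.
Printer 2 alone: 28 hours; printer 1 alone: 21 hours.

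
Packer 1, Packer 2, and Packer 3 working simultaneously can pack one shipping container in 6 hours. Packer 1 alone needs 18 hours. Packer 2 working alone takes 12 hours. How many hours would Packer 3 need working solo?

36 hours

Combined rate is 1/6 per hour.
Known contribution: 1/18 + 1/12 = (2 + 3)/36 = 5/36 per hour.
So Packer 3's rate is 1/6 − 5/36 = 1/36, meaning 36 hours alone.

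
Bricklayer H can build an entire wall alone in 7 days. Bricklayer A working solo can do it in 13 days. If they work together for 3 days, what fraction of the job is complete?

60/91

Combined rate: 1/7 + 1/13 = (13 + 7)/91 = 20/91 per day.
In 3 days they complete 3·20/91 = 60/91 of the job.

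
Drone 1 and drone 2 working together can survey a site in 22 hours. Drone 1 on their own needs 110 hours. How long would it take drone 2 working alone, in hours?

55/2 hours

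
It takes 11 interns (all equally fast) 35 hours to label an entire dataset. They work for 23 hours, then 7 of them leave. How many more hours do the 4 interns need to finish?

33 hours

One intern does 1/385 of the job per hour.
After 23 hours with 11 interns, 23/35 is done (12/35 left).
With 4 interns the rate is 4/385, so the rest takes 12/35 ÷ 4/385 = 33 hours.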